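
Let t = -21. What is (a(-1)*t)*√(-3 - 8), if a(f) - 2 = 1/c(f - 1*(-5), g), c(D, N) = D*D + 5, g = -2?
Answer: -43*I*√11 ≈ -142.61*I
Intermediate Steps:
c(D, N) = 5 + D² (c(D, N) = D² + 5 = 5 + D²)
a(f) = 2 + 1/(5 + (5 + f)²) (a(f) = 2 + 1/(5 + (f - 1*(-5))²) = 2 + 1/(5 + (f + 5)²) = 2 + 1/(5 + (5 + f)²))
(a(-1)*t)*√(-3 - 8) = (((11 + 2*(5 - 1)²)/(5 + (5 - 1)²))*(-21))*√(-3 - 8) = (((11 + 2*4²)/(5 + 4²))*(-21))*√(-11) = (((11 + 2*16)/(5 + 16))*(-21))*(I*√11) = (((11 + 32)/21)*(-21))*(I*√11) = (((1/21)*43)*(-21))*(I*√11) = ((43/21)*(-21))*(I*√11) = -43*I*√11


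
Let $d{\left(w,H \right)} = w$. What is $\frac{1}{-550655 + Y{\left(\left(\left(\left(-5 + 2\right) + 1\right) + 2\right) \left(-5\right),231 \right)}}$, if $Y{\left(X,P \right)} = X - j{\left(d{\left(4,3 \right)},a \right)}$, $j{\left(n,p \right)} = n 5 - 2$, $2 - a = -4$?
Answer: $- \frac{1}{550673} \approx -1.816 \cdot 10^{-6}$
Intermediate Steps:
$a = 6$ ($a = 2 - -4 = 2 + 4 = 6$)
$j{\left(n,p \right)} = -2 + 5 n$ ($j{\left(n,p \right)} = 5 n - 2 = -2 + 5 n$)
$Y{\left(X,P \right)} = -18 + X$ ($Y{\left(X,P \right)} = X - \left(-2 + 5 \cdot 4\right) = X - \left(-2 + 20\right) = X - 18 = -18 + X$)
$\frac{1}{-550655 + Y{\left(\left(\left(\left(-5 + 2\right) + 1\right) + 2\right) \left(-5\right),231 \right)}} = \frac{1}{-550655 - \left(18 - \left(\left(\left(-5 + 2\right) + 1\right) + 2\right) \left(-5\right)\right)} = \frac{1}{-550655 - \left(18 - \left(\left(-3 + 1\right) + 2\right) \left(-5\right)\right)} = \frac{1}{-550655 - \left(18 - \left(-2 + 2\right) \left(-5\right)\right)} = \frac{1}{-550655 + \left(-18 + 0 \left(-5\right)\right)} = \frac{1}{-550655 + \left(-18 + 0\right)} = \frac{1}{-550655 - 18} = \frac{1}{-550673} = - \frac{1}{550673}$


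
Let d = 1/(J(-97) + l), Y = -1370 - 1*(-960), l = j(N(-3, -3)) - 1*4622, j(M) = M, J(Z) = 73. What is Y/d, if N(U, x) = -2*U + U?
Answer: 1863860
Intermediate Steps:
N(U, x) = -U
l = -4619 (l = -1*(-3) - 1*4622 = 3 - 4622 = -4619)
Y = -410 (Y = -1370 + 960 = -410)
d = -1/4546 (d = 1/(73 - 4619) = 1/(-4546) = -1/4546 ≈ -0.00021997)
Y/d = -410/(-1/4546) = -410*(-4546) = 1863860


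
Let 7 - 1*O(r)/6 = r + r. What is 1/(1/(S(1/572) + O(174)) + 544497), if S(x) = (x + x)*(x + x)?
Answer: 167354615/91124085721859 ≈ 1.8366e-6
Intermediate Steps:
O(r) = 42 - 12*r (O(r) = 42 - 6*(r + r) = 42 - 12*r)
S(x) = 4*x**2 (S(x) = (2*x)*(2*x) = 4*x**2)
1/(1/(S(1/572) + O(174)) + 544497) = 1/(1/(4*(1/572)**2 + (42 - 12*174)) + 544497) = 1/(1/(4*(1/572)**2 + (42 - 2088)) + 544497) = 1/(1/(4*(1/327184) - 2046) + 544497) = 1/(1/(1/81796 - 2046) + 544497) = 1/(1/(-167354615/81796) + 544497) = 1/(-81796/167354615 + 544497) = 1/(91124085721859/167354615) = 167354615/91124085721859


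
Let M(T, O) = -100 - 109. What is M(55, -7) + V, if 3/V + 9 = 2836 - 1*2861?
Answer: -7109/34 ≈ -209.09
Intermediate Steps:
M(T, O) = -209
V = -3/34 (V = 3/(-9 + (2836 - 1*2861)) = 3/(-9 + (2836 - 2861)) = 3/(-9 - 25) = 3/(-34) = 3*(-1/34) = -3/34 ≈ -0.088235)
M(55, -7) + V = -209 - 3/34 = -7109/34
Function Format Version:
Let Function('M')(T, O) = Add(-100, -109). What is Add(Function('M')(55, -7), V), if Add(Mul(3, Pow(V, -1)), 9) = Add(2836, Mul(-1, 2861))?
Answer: Rational(-7109, 34) ≈ -209.09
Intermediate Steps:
Function('M')(T, O) = -209
V = Rational(-3, 34) (V = Mul(3, Pow(Add(-9, Add(2836, Mul(-1, 2861))), -1)) = Mul(3, Pow(Add(-9, Add(2836, -2861)), -1)) = Mul(3, Pow(Add(-9, -25), -1)) = Mul(3, Pow(-34, -1)) = Mul(3, Rational(-1, 34)) = Rational(-3, 34) ≈ -0.088235)
Add(Function('M')(55, -7), V) = Add(-209, Rational(-3, 34)) = Rational(-7109, 34)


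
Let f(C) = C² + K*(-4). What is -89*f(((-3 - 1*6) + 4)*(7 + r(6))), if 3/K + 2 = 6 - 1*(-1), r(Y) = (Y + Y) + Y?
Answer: -6952057/5 ≈ -1.3904e+6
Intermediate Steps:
r(Y) = 3*Y (r(Y) = 2*Y + Y = 3*Y)
K = ⅗ (K = 3/(-2 + (6 - 1*(-1))) = 3/(-2 + (6 + 1)) = 3/(-2 + 7) = 3/5 = 3*(⅕) = ⅗ ≈ 0.60000)
f(C) = -12/5 + C² (f(C) = C² + (⅗)*(-4) = C² - 12/5 = -12/5 + C²)
-89*f(((-3 - 1*6) + 4)*(7 + r(6))) = -89*(-12/5 + (((-3 - 1*6) + 4)*(7 + 3*6))²) = -89*(-12/5 + (((-3 - 6) + 4)*(7 + 18))²) = -89*(-12/5 + ((-9 + 4)*25)²) = -89*(-12/5 + (-5*25)²) = -89*(-12/5 + (-125)²) = -89*(-12/5 + 15625) = -89*78113/5 = -6952057/5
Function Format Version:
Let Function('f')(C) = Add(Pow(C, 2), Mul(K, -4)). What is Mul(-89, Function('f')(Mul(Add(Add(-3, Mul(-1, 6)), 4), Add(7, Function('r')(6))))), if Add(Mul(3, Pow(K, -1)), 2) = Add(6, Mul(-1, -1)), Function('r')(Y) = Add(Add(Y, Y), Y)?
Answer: Rational(-6952057, 5) ≈ -1.3904e+6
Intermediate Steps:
Function('r')(Y) = Mul(3, Y) (Function('r')(Y) = Add(Mul(2, Y), Y) = Mul(3, Y))
K = Rational(3, 5) (K = Mul(3, Pow(Add(-2, Add(6, Mul(-1, -1))), -1)) = Mul(3, Pow(Add(-2, Add(6, 1)), -1)) = Mul(3, Pow(Add(-2, 7), -1)) = Mul(3, Pow(5, -1)) = Mul(3, Rational(1, 5)) = Rational(3, 5) ≈ 0.60000)
Function('f')(C) = Add(Rational(-12, 5), Pow(C, 2)) (Function('f')(C) = Add(Pow(C, 2), Mul(Rational(3, 5), -4)) = Add(Pow(C, 2), Rational(-12, 5)) = Add(Rational(-12, 5), Pow(C, 2)))
Mul(-89, Function('f')(Mul(Add(Add(-3, Mul(-1, 6)), 4), Add(7, Function('r')(6))))) = Mul(-89, Add(Rational(-12, 5), Pow(Mul(Add(Add(-3, Mul(-1, 6)), 4), Add(7, Mul(3, 6))), 2))) = Mul(-89, Add(Rational(-12, 5), Pow(Mul(Add(Add(-3, -6), 4), Add(7, 18)), 2))) = Mul(-89, Add(Rational(-12, 5), Pow(Mul(Add(-9, 4), 25), 2))) = Mul(-89, Add(Rational(-12, 5), Pow(Mul(-5, 25), 2))) = Mul(-89, Add(Rational(-12, 5), Pow(-125, 2))) = Mul(-89, Add(Rational(-12, 5), 15625)) = Mul(-89, Rational(78113, 5)) = Rational(-6952057, 5)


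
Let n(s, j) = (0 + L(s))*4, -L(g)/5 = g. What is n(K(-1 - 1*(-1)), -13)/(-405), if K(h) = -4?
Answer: -16/81 ≈ -0.19753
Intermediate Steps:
L(g) = -5*g
n(s, j) = -20*s (n(s, j) = (0 - 5*s)*4 = -5*s*4 = -20*s)
n(K(-1 - 1*(-1)), -13)/(-405) = -20*(-4)/(-405) = 80*(-1/405) = -16/81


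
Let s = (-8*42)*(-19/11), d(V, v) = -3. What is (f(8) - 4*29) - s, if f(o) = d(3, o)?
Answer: -7693/11 ≈ -699.36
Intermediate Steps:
f(o) = -3
s = 6384/11 (s = -(-6384)/11 = -336*(-19/11) = 6384/11 ≈ 580.36)
(f(8) - 4*29) - s = (-3 - 4*29) - 1*6384/11 = (-3 - 116) - 6384/11 = -119 - 6384/11 = -7693/11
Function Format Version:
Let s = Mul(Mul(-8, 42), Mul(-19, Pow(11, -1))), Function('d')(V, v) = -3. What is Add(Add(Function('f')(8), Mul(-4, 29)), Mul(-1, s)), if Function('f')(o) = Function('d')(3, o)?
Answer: Rational(-7693, 11) ≈ -699.36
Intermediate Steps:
Function('f')(o) = -3
s = Rational(6384, 11) (s = Mul(-336, Mul(-19, Rational(1, 11))) = Mul(-336, Rational(-19, 11)) = Rational(6384, 11) ≈ 580.36)
Add(Add(Function('f')(8), Mul(-4, 29)), Mul(-1, s)) = Add(Add(-3, Mul(-4, 29)), Mul(-1, Rational(6384, 11))) = Add(Add(-3, -116), Rational(-6384, 11)) = Add(-119, Rational(-6384, 11)) = Rational(-7693, 11)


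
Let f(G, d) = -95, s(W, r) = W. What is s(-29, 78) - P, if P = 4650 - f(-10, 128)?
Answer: -4774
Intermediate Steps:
P = 4745 (P = 4650 - 1*(-95) = 4650 + 95 = 4745)
s(-29, 78) - P = -29 - 1*4745 = -29 - 4745 = -4774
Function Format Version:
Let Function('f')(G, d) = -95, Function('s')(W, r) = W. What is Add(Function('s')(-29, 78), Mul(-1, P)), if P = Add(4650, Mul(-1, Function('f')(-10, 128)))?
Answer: -4774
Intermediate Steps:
P = 4745 (P = Add(4650, Mul(-1, -95)) = Add(4650, 95) = 4745)
Add(Function('s')(-29, 78), Mul(-1, P)) = Add(-29, Mul(-1, 4745)) = Add(-29, -4745) = -4774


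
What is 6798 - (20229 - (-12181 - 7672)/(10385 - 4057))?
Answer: -85011221/6328 ≈ -13434.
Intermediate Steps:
6798 - (20229 - (-12181 - 7672)/(10385 - 4057)) = 6798 - (20229 - (-19853)/6328) = 6798 - (20229 - 1*(-19853/6328)) = 6798 - (20229 + 19853/6328) = 6798 - 1*128028965/6328 = 6798 - 128028965/6328 = -85011221/6328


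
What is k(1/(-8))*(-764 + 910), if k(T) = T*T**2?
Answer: -73/256 ≈ -0.28516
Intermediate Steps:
k(T) = T**3
k(1/(-8))*(-764 + 910) = (1/(-8))**3*(-764 + 910) = (-1/8)**3*146 = -1/512*146 = -73/256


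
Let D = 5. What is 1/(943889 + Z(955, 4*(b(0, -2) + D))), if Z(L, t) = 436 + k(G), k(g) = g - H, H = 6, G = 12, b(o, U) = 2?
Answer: 1/944331 ≈ 1.0590e-6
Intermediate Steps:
k(g) = -6 + g (k(g) = g - 1*6 = g - 6 = -6 + g)
Z(L, t) = 442 (Z(L, t) = 436 + (-6 + 12) = 436 + 6 = 442)
1/(943889 + Z(955, 4*(b(0, -2) + D))) = 1/(943889 + 442) = 1/944331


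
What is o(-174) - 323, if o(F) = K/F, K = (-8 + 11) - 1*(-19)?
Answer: -28112/87 ≈ -323.13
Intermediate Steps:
K = 22 (K = 3 + 19 = 22)
o(F) = 22/F
o(-174) - 323 = 22/(-174) - 323 = 22*(-1/174) - 323 = -11/87 - 323 = -28112/87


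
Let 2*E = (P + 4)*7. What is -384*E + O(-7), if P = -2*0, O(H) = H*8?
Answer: -5432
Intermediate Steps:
O(H) = 8*H
P = 0
E = 14 (E = ((0 + 4)*7)/2 = (4*7)/2 = (1/2)*28 = 14)
-384*E + O(-7) = -384*14 + 8*(-7) = -5376 - 56 = -5432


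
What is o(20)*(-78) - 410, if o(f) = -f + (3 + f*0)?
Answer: 916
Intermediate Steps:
o(f) = 3 - f (o(f) = -f + (3 + 0) = -f + 3 = 3 - f)
o(20)*(-78) - 410 = (3 - 1*20)*(-78) - 410 = (3 - 20)*(-78) - 410 = -17*(-78) - 410 = 1326 - 410 = 916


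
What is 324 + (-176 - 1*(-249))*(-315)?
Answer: -22671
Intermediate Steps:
324 + (-176 - 1*(-249))*(-315) = 324 + (-176 + 249)*(-315) = 324 + 73*(-315) = 324 - 22995 = -22671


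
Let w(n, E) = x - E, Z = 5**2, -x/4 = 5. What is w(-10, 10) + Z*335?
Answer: 8345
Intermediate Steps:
x = -20 (x = -4*5 = -20)
Z = 25
w(n, E) = -20 - E
w(-10, 10) + Z*335 = (-20 - 1*10) + 25*335 = (-20 - 10) + 8375 = -30 + 8375 = 8345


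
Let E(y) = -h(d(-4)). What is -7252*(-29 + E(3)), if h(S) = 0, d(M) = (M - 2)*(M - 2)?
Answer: 210308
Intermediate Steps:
d(M) = (-2 + M)**2 (d(M) = (-2 + M)*(-2 + M) = (-2 + M)**2)
E(y) = 0 (E(y) = -1*0 = 0)
-7252*(-29 + E(3)) = -7252*(-29 + 0) = -7252*(-29) = 210308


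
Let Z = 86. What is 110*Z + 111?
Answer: 9571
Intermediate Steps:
110*Z + 111 = 110*86 + 111 = 9460 + 111 = 9571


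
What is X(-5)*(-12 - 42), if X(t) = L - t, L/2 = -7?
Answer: 486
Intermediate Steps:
L = -14 (L = 2*(-7) = -14)
X(t) = -14 - t
X(-5)*(-12 - 42) = (-14 - 1*(-5))*(-12 - 42) = (-14 + 5)*(-54) = -9*(-54) = 486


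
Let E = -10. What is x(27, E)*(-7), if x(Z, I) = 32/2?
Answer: -112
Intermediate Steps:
x(Z, I) = 16 (x(Z, I) = 32*(½) = 16)
x(27, E)*(-7) = 16*(-7) = -112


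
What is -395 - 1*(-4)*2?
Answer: -387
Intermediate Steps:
-395 - 1*(-4)*2 = -395 - (-4)*2 = -395 - 1*(-8) = -395 + 8 = -387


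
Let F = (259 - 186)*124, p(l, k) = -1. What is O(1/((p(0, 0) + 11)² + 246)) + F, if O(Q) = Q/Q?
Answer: 9053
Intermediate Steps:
O(Q) = 1
F = 9052 (F = 73*124 = 9052)
O(1/((p(0, 0) + 11)² + 246)) + F = 1 + 9052 = 9053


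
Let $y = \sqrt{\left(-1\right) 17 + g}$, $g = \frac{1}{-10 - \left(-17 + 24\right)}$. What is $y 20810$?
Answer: $\frac{20810 i \sqrt{4930}}{17} \approx 85950.0 i$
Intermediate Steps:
$g = - \frac{1}{17}$ ($g = \frac{1}{-10 - 7} = \frac{1}{-17} = - \frac{1}{17} \approx -0.058824$)
$y = \frac{i \sqrt{4930}}{17}$ ($y = \sqrt{\left(-1\right) 17 - \frac{1}{17}} = \sqrt{-17 - \frac{1}{17}} = \sqrt{- \frac{290}{17}} = \frac{i \sqrt{4930}}{17} \approx 4.1302 i$)
$y 20810 = \frac{i \sqrt{4930}}{17} \cdot 20810 = \frac{20810 i \sqrt{4930}}{17}$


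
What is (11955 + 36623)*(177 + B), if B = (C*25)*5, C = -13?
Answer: -70340944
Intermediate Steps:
B = -1625 (B = -13*25*5 = -325*5 = -1625)
(11955 + 36623)*(177 + B) = (11955 + 36623)*(177 - 1625) = 48578*(-1448) = -70340944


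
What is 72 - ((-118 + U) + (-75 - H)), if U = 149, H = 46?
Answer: 162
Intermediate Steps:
72 - ((-118 + U) + (-75 - H)) = 72 - ((-118 + 149) + (-75 - 1*46)) = 72 - (31 + (-75 - 46)) = 72 - (31 - 121) = 72 - 1*(-90) = 72 + 90 = 162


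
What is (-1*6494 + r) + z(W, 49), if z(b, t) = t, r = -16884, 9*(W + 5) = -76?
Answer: -23329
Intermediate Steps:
W = -121/9 (W = -5 + (1/9)*(-76) = -5 - 76/9 = -121/9 ≈ -13.444)
(-1*6494 + r) + z(W, 49) = (-1*6494 - 16884) + 49 = (-6494 - 16884) + 49 = -23378 + 49 = -23329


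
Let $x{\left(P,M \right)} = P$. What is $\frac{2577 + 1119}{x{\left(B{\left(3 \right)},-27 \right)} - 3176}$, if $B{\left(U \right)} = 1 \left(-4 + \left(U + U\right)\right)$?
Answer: $- \frac{616}{529} \approx -1.1645$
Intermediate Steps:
$B{\left(U \right)} = -4 + 2 U$ ($B{\left(U \right)} = 1 \left(-4 + 2 U\right) = -4 + 2 U$)
$\frac{2577 + 1119}{x{\left(B{\left(3 \right)},-27 \right)} - 3176} = \frac{2577 + 1119}{\left(-4 + 2 \cdot 3\right) - 3176} = \frac{3696}{\left(-4 + 6\right) - 3176} = \frac{3696}{2 - 3176} = \frac{3696}{-3174} = 3696 \left(- \frac{1}{3174}\right) = - \frac{616}{529}$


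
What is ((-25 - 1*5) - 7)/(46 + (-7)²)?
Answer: -37/95 ≈ -0.38947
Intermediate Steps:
((-25 - 1*5) - 7)/(46 + (-7)²) = ((-25 - 5) - 7)/(46 + 49) = (-30 - 7)/95 = -37*1/95 = -37/95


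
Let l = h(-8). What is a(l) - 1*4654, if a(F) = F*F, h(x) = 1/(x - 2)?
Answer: -465399/100 ≈ -4654.0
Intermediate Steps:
h(x) = 1/(-2 + x)
l = -1/10 (l = 1/(-2 - 8) = 1/(-10) = -1/10 ≈ -0.10000)
a(F) = F**2
a(l) - 1*4654 = (-1/10)**2 - 1*4654 = 1/100 - 4654 = -465399/100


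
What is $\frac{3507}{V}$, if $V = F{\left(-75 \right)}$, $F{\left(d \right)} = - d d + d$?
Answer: $- \frac{1169}{1900} \approx -0.61526$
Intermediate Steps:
$F{\left(d \right)} = d - d^{2}$ ($F{\left(d \right)} = - d^{2} + d = d - d^{2}$)
$V = -5700$ ($V = - 75 \left(1 - -75\right) = - 75 \left(1 + 75\right) = \left(-75\right) 76 = -5700$)
$\frac{3507}{V} = \frac{3507}{-5700} = 3507 \left(- \frac{1}{5700}\right) = - \frac{1169}{1900}$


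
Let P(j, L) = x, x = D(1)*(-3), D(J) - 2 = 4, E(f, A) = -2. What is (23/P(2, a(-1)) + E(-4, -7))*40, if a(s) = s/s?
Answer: -1180/9 ≈ -131.11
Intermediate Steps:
D(J) = 6 (D(J) = 2 + 4 = 6)
x = -18 (x = 6*(-3) = -18)
a(s) = 1
P(j, L) = -18
(23/P(2, a(-1)) + E(-4, -7))*40 = (23/(-18) - 2)*40 = (23*(-1/18) - 2)*40 = (-23/18 - 2)*40 = -59/18*40 = -1180/9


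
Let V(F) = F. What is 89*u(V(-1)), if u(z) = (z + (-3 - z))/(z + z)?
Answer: 267/2 ≈ 133.50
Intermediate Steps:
u(z) = -3/(2*z) (u(z) = -3*1/(2*z) = -3/(2*z))
89*u(V(-1)) = 89*(-3/2/(-1)) = 89*(-3/2*(-1)) = 89*(3/2) = 267/2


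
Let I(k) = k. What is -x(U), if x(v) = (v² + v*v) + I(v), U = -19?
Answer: -703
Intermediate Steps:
x(v) = v + 2*v² (x(v) = (v² + v*v) + v = (v² + v²) + v = 2*v² + v = v + 2*v²)
-x(U) = -(-19)*(1 + 2*(-19)) = -(-19)*(1 - 38) = -(-19)*(-37) = -1*703 = -703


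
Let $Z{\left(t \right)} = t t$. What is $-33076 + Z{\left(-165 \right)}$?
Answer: $-5851$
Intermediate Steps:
$Z{\left(t \right)} = t^{2}$
$-33076 + Z{\left(-165 \right)} = -33076 + \left(-165\right)^{2} = -33076 + 27225 = -5851$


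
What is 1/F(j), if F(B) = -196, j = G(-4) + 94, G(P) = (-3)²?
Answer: -1/196 ≈ -0.0051020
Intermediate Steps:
G(P) = 9
j = 103 (j = 9 + 94 = 103)
1/F(j) = 1/(-196) = -1/196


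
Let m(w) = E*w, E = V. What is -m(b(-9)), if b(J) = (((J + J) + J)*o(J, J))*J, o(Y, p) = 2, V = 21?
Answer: -10206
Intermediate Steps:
E = 21
b(J) = 6*J² (b(J) = (((J + J) + J)*2)*J = ((2*J + J)*2)*J = ((3*J)*2)*J = (6*J)*J = 6*J²)
m(w) = 21*w
-m(b(-9)) = -21*6*(-9)² = -21*6*81 = -21*486 = -1*10206 = -10206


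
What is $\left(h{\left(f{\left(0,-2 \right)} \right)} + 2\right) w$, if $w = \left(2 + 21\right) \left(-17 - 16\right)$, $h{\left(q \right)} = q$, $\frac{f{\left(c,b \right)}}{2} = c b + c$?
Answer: $-1518$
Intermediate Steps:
$f{\left(c,b \right)} = 2 c + 2 b c$ ($f{\left(c,b \right)} = 2 \left(c b + c\right) = 2 \left(b c + c\right) = 2 \left(c + b c\right) = 2 c + 2 b c$)
$w = -759$ ($w = 23 \left(-33\right) = -759$)
$\left(h{\left(f{\left(0,-2 \right)} \right)} + 2\right) w = \left(2 \cdot 0 \left(1 - 2\right) + 2\right) \left(-759\right) = \left(2 \cdot 0 \left(-1\right) + 2\right) \left(-759\right) = \left(0 + 2\right) \left(-759\right) = 2 \left(-759\right) = -1518$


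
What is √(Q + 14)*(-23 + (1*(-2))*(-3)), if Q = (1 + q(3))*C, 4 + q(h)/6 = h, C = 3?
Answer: -17*I ≈ -17.0*I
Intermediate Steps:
q(h) = -24 + 6*h
Q = -15 (Q = (1 + (-24 + 6*3))*3 = (1 + (-24 + 18))*3 = (1 - 6)*3 = -5*3 = -15)
√(Q + 14)*(-23 + (1*(-2))*(-3)) = √(-15 + 14)*(-23 + (1*(-2))*(-3)) = √(-1)*(-23 - 2*(-3)) = I*(-23 + 6) = I*(-17) = -17*I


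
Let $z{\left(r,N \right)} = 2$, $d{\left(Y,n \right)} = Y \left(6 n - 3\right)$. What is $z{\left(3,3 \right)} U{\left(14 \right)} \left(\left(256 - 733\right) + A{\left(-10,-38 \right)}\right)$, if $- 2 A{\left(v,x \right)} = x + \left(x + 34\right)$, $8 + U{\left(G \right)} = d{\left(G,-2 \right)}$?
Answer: $198816$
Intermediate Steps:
$d{\left(Y,n \right)} = Y \left(-3 + 6 n\right)$
$U{\left(G \right)} = -8 - 15 G$ ($U{\left(G \right)} = -8 + 3 G \left(-1 + 2 \left(-2\right)\right) = -8 + 3 G \left(-1 - 4\right) = -8 + 3 G \left(-5\right) = -8 - 15 G$)
$A{\left(v,x \right)} = -17 - x$ ($A{\left(v,x \right)} = - \frac{x + \left(x + 34\right)}{2} = - \frac{x + \left(34 + x\right)}{2} = - \frac{34 + 2 x}{2} = -17 - x$)
$z{\left(3,3 \right)} U{\left(14 \right)} \left(\left(256 - 733\right) + A{\left(-10,-38 \right)}\right) = 2 \left(-8 - 210\right) \left(\left(256 - 733\right) - -21\right) = 2 \left(-8 - 210\right) \left(\left(256 - 733\right) + \left(-17 + 38\right)\right) = 2 \left(-218\right) \left(-477 + 21\right) = \left(-436\right) \left(-456\right) = 198816$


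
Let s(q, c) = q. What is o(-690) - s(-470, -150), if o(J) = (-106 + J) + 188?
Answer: -138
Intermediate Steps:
o(J) = 82 + J
o(-690) - s(-470, -150) = (82 - 690) - 1*(-470) = -608 + 470 = -138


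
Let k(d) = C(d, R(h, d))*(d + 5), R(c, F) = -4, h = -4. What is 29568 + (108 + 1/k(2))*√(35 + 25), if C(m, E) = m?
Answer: 29568 + 1513*√15/7 ≈ 30405.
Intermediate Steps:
k(d) = d*(5 + d) (k(d) = d*(d + 5) = d*(5 + d))
29568 + (108 + 1/k(2))*√(35 + 25) = 29568 + (108 + 1/(2*(5 + 2)))*√(35 + 25) = 29568 + (108 + 1/(2*7))*√60 = 29568 + (108 + 1/14)*(2*√15) = 29568 + 1513*(2*√15)/14 = 29568 + 1513*√15/7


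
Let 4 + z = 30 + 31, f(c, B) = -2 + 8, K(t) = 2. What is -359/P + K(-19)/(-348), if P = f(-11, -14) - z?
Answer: 6935/986 ≈ 7.0335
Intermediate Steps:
f(c, B) = 6
z = 57 (z = -4 + (30 + 31) = -4 + 61 = 57)
P = -51 (P = 6 - 1*57 = 6 - 57 = -51)
-359/P + K(-19)/(-348) = -359/(-51) + 2/(-348) = -359*(-1/51) + 2*(-1/348) = 359/51 - 1/174 = 6935/986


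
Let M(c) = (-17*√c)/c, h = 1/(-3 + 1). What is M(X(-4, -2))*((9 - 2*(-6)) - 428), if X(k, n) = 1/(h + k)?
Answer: -20757*I*√2/2 ≈ -14677.0*I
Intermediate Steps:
h = -½ (h = 1/(-2) = -½ ≈ -0.50000)
X(k, n) = 1/(-½ + k)
M(c) = -17/√c
M(X(-4, -2))*((9 - 2*(-6)) - 428) = (-17*√2*(-3*I)/2)*((9 - 2*(-6)) - 428) = (-17*√2*(-3*I)/2)*((9 + 12) - 428) = (-17*√2*(-3*I)/2)*(21 - 428) = -17*(-3*I*√2/2)*(-407) = -(-51)*I*√2/2*(-407) = (51*I*√2/2)*(-407) = -20757*I*√2/2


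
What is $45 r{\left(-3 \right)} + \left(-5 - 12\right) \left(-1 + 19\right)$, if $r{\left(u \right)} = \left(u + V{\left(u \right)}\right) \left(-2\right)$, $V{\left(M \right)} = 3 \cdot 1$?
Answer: $-306$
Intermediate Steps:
$V{\left(M \right)} = 3$
$r{\left(u \right)} = -6 - 2 u$ ($r{\left(u \right)} = \left(u + 3\right) \left(-2\right) = \left(3 + u\right) \left(-2\right) = -6 - 2 u$)
$45 r{\left(-3 \right)} + \left(-5 - 12\right) \left(-1 + 19\right) = 45 \left(-6 - -6\right) + \left(-5 - 12\right) \left(-1 + 19\right) = 45 \left(-6 + 6\right) - 306 = 45 \cdot 0 - 306 = 0 - 306 = -306$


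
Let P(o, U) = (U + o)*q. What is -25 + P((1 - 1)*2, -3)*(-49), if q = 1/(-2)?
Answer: -197/2 ≈ -98.500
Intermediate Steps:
q = -1/2 ≈ -0.50000
P(o, U) = -U/2 - o/2 (P(o, U) = (U + o)*(-1/2) = -U/2 - o/2)
-25 + P((1 - 1)*2, -3)*(-49) = -25 + (-1/2*(-3) - (1 - 1)*2/2)*(-49) = -25 + (3/2 - 0*2)*(-49) = -25 + (3/2 - 1/2*0)*(-49) = -25 + (3/2 + 0)*(-49) = -25 + (3/2)*(-49) = -25 - 147/2 = -197/2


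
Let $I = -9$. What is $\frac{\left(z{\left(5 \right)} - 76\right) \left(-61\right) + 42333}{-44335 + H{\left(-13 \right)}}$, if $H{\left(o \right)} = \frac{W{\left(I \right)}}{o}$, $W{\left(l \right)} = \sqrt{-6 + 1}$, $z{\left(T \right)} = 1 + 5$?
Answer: $- \frac{69835667369}{66437017206} + \frac{605839 i \sqrt{5}}{332185086030} \approx -1.0512 + 4.0781 \cdot 10^{-6} i$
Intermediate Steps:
$z{\left(T \right)} = 6$
$W{\left(l \right)} = i \sqrt{5}$ ($W{\left(l \right)} = \sqrt{-5} = i \sqrt{5}$)
$H{\left(o \right)} = \frac{i \sqrt{5}}{o}$
$\frac{\left(z{\left(5 \right)} - 76\right) \left(-61\right) + 42333}{-44335 + H{\left(-13 \right)}} = \frac{\left(6 - 76\right) \left(-61\right) + 42333}{-44335 + \frac{i \sqrt{5}}{-13}} = \frac{\left(-70\right) \left(-61\right) + 42333}{-44335 + i \sqrt{5} \left(- \frac{1}{13}\right)} = \frac{4270 + 42333}{-44335 - \frac{i \sqrt{5}}{13}} = \frac{46603}{-44335 - \frac{i \sqrt{5}}{13}}$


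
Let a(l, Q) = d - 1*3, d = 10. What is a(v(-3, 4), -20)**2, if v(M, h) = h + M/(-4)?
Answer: 49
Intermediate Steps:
v(M, h) = h - M/4 (v(M, h) = h + M*(-1/4) = h - M/4)
a(l, Q) = 7 (a(l, Q) = 10 - 1*3 = 10 - 3 = 7)
a(v(-3, 4), -20)**2 = 7**2 = 49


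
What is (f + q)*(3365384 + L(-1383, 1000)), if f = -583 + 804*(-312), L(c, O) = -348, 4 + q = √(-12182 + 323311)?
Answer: -846087826660 + 43745468*√1841 ≈ -8.4421e+11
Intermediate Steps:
q = -4 + 13*√1841 (q = -4 + √(-12182 + 323311) = -4 + √311129 = -4 + 13*√1841 ≈ 553.79)
f = -251431 (f = -583 - 250848 = -251431)
(f + q)*(3365384 + L(-1383, 1000)) = (-251431 + (-4 + 13*√1841))*(3365384 - 348) = (-251435 + 13*√1841)*3365036 = -846087826660 + 43745468*√1841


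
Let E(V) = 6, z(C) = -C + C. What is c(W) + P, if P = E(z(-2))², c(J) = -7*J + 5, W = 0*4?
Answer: 41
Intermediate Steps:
W = 0
z(C) = 0
c(J) = 5 - 7*J
P = 36 (P = 6² = 36)
c(W) + P = (5 - 7*0) + 36 = (5 + 0) + 36 = 5 + 36 = 41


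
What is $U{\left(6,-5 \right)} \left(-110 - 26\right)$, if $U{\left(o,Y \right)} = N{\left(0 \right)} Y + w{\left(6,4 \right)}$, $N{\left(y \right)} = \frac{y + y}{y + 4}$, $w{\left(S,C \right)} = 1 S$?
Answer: $-816$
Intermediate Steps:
$w{\left(S,C \right)} = S$
$N{\left(y \right)} = \frac{2 y}{4 + y}$
$U{\left(o,Y \right)} = 6$ ($U{\left(o,Y \right)} = 2 \cdot 0 \frac{1}{4 + 0} Y + 6 = 2 \cdot 0 \cdot \frac{1}{4} Y + 6 = 0 Y + 6 = 0 + 6 = 6$)
$U{\left(6,-5 \right)} \left(-110 - 26\right) = 6 \left(-110 - 26\right) = 6 \left(-136\right) = -816$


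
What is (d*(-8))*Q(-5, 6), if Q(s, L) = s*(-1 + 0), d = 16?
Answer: -640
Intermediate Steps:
Q(s, L) = -s (Q(s, L) = s*(-1) = -s)
(d*(-8))*Q(-5, 6) = (16*(-8))*(-1*(-5)) = -128*5 = -640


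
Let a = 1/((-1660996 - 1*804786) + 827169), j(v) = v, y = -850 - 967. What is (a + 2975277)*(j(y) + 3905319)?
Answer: 19030850923272941600/1638613 ≈ 1.1614e+13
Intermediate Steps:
y = -1817
a = -1/1638613 (a = 1/((-1660996 - 804786) + 827169) = 1/(-2465782 + 827169) = 1/(-1638613) = -1/1638613 ≈ -6.1027e-7)
(a + 2975277)*(j(y) + 3905319) = (-1/1638613 + 2975277)*(-1817 + 3905319) = (4875327570800/1638613)*3903502 = 19030850923272941600/1638613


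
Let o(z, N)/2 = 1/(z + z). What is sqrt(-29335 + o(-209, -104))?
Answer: 6*I*sqrt(35593954)/209 ≈ 171.27*I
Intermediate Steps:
o(z, N) = 1/z (o(z, N) = 2/(z + z) = 2/((2*z)) = 2*(1/(2*z)) = 1/z)
sqrt(-29335 + o(-209, -104)) = sqrt(-29335 + 1/(-209)) = sqrt(-29335 - 1/209) = sqrt(-6131016/209) = 6*I*sqrt(35593954)/209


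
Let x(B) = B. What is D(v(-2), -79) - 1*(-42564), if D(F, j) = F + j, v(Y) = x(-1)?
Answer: 42484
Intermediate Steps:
v(Y) = -1
D(v(-2), -79) - 1*(-42564) = (-1 - 79) - 1*(-42564) = -80 + 42564 = 42484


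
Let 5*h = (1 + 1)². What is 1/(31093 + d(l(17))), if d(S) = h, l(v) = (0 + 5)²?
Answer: 5/155469 ≈ 3.2161e-5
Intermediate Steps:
l(v) = 25 (l(v) = 5² = 25)
h = ⅘ (h = (1 + 1)²/5 = (⅕)*2² = (⅕)*4 = ⅘ ≈ 0.80000)
d(S) = ⅘
1/(31093 + d(l(17))) = 1/(31093 + ⅘) = 1/(155469/5) = 5/155469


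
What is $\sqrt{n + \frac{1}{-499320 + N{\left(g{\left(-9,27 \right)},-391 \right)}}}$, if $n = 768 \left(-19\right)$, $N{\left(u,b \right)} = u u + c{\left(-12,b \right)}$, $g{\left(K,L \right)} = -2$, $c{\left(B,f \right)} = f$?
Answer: $\frac{7 i \sqrt{8262416773715}}{166569} \approx 120.8 i$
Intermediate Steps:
$N{\left(u,b \right)} = b + u^{2}$ ($N{\left(u,b \right)} = u u + b = u^{2} + b = b + u^{2}$)
$n = -14592$
$\sqrt{n + \frac{1}{-499320 + N{\left(g{\left(-9,27 \right)},-391 \right)}}} = \sqrt{-14592 + \frac{1}{-499320 - \left(391 - \left(-2\right)^{2}\right)}} = \sqrt{-14592 + \frac{1}{-499320 + \left(-391 + 4\right)}} = \sqrt{-14592 + \frac{1}{-499320 - 387}} = \sqrt{-14592 + \frac{1}{-499707}} = \sqrt{-14592 - \frac{1}{499707}} = \sqrt{- \frac{7291724545}{499707}} = \frac{7 i \sqrt{8262416773715}}{166569}$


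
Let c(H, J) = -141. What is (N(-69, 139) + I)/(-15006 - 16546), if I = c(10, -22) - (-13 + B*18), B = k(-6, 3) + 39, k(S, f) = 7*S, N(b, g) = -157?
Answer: 231/31552 ≈ 0.0073212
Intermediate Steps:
B = -3 (B = 7*(-6) + 39 = -42 + 39 = -3)
I = -74 (I = -141 - (-13 - 3*18) = -141 - (-13 - 54) = -141 - 1*(-67) = -141 + 67 = -74)
(N(-69, 139) + I)/(-15006 - 16546) = (-157 - 74)/(-15006 - 16546) = -231/(-31552) = -231*(-1/31552) = 231/31552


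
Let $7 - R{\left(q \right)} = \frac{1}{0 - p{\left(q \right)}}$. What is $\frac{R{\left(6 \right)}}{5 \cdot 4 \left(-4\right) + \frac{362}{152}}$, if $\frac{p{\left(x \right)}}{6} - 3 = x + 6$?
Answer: $- \frac{23978}{265455} \approx -0.090328$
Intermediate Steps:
$p{\left(x \right)} = 54 + 6 x$ ($p{\left(x \right)} = 18 + 6 \left(x + 6\right) = 18 + 6 \left(6 + x\right) = 18 + \left(36 + 6 x\right) = 54 + 6 x$)
$R{\left(q \right)} = 7 - \frac{1}{-54 - 6 q}$ ($R{\left(q \right)} = 7 - \frac{1}{0 - \left(54 + 6 q\right)} = 7 - \frac{1}{-54 - 6 q}$)
$\frac{R{\left(6 \right)}}{5 \cdot 4 \left(-4\right) + \frac{362}{152}} = \frac{\frac{1}{6} \frac{1}{9 + 6} \left(379 + 42 \cdot 6\right)}{5 \cdot 4 \left(-4\right) + \frac{362}{152}} = \frac{\frac{1}{6} \cdot \frac{1}{15} \left(379 + 252\right)}{20 \left(-4\right) + 362 \cdot \frac{1}{152}} = \frac{\frac{1}{6} \cdot \frac{1}{15} \cdot 631}{-80 + \frac{181}{76}} = \frac{631}{90 \left(- \frac{5899}{76}\right)} = \frac{631}{90} \left(- \frac{76}{5899}\right) = - \frac{23978}{265455}$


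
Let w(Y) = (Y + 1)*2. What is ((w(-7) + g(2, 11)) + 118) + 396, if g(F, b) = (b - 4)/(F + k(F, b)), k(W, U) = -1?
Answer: 509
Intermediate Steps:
w(Y) = 2 + 2*Y (w(Y) = (1 + Y)*2 = 2 + 2*Y)
g(F, b) = (-4 + b)/(-1 + F) (g(F, b) = (b - 4)/(F - 1) = (-4 + b)/(-1 + F))
((w(-7) + g(2, 11)) + 118) + 396 = (((2 + 2*(-7)) + (-4 + 11)/(-1 + 2)) + 118) + 396 = (((2 - 14) + 7/1) + 118) + 396 = ((-12 + 1*7) + 118) + 396 = ((-12 + 7) + 118) + 396 = (-5 + 118) + 396 = 113 + 396 = 509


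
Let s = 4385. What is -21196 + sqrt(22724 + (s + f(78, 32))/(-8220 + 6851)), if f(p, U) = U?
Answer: -21196 + sqrt(31104739)/37 ≈ -21045.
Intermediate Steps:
-21196 + sqrt(22724 + (s + f(78, 32))/(-8220 + 6851)) = -21196 + sqrt(22724 + (4385 + 32)/(-8220 + 6851)) = -21196 + sqrt(22724 + 4417/(-1369)) = -21196 + sqrt(22724 + 4417*(-1/1369)) = -21196 + sqrt(22724 - 4417/1369) = -21196 + sqrt(31104739/1369) = -21196 + sqrt(31104739)/37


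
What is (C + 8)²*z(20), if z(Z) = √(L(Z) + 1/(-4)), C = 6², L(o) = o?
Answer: 968*√79 ≈ 8603.8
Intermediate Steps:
C = 36
z(Z) = √(-¼ + Z) (z(Z) = √(Z + 1/(-4)) = √(Z - ¼) = √(-¼ + Z))
(C + 8)²*z(20) = (36 + 8)²*(√(-1 + 4*20)/2) = 44²*(√(-1 + 80)/2) = 1936*(√79/2) = 968*√79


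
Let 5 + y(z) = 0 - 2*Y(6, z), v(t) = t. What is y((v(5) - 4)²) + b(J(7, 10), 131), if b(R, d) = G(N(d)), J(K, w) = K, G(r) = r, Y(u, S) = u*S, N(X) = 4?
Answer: -13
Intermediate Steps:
Y(u, S) = S*u
b(R, d) = 4
y(z) = -5 - 12*z (y(z) = -5 + (0 - 2*z*6) = -5 + (0 - 12*z) = -5 - 12*z)
y((v(5) - 4)²) + b(J(7, 10), 131) = (-5 - 12*(5 - 4)²) + 4 = (-5 - 12*1²) + 4 = (-5 - 12*1) + 4 = (-5 - 12) + 4 = -17 + 4 = -13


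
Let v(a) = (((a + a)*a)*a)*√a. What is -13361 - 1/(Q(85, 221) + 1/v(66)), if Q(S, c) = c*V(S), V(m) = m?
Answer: -102879514155262404826492879/7699986059827979174399 + 574992*√66/7699986059827979174399 ≈ -13361.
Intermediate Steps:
Q(S, c) = S*c (Q(S, c) = c*S = S*c)
v(a) = 2*a^(7/2) (v(a) = (((2*a)*a)*a)*√a = ((2*a²)*a)*√a = (2*a³)*√a = 2*a^(7/2))
-13361 - 1/(Q(85, 221) + 1/v(66)) = -13361 - 1/(85*221 + 1/(2*66^(7/2))) = -13361 - 1/(18785 + 1/(2*(287496*√66))) = -13361 - 1/(18785 + 1/(574992*√66)) = -13361 - 1/(18785 + √66/37949472)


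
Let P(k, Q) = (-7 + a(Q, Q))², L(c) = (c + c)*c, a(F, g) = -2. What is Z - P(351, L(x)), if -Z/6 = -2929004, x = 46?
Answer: 17573943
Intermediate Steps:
Z = 17574024 (Z = -6*(-2929004) = 17574024)
L(c) = 2*c² (L(c) = (2*c)*c = 2*c²)
P(k, Q) = 81 (P(k, Q) = (-7 - 2)² = (-9)² = 81)
Z - P(351, L(x)) = 17574024 - 1*81 = 17574024 - 81 = 17573943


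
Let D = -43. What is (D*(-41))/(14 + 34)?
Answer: 1763/48 ≈ 36.729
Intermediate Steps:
(D*(-41))/(14 + 34) = (-43*(-41))/(14 + 34) = 1763/48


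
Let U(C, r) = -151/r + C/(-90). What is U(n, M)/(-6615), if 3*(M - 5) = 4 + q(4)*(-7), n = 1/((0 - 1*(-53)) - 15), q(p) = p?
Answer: -172139/22623300 ≈ -0.0076089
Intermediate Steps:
n = 1/38 (n = 1/((0 + 53) - 15) = 1/(53 - 15) = 1/38 ≈ 0.026316)
M = -3 (M = 5 + (4 + 4*(-7))/3 = 5 + (4 - 28)/3 = 5 + (⅓)*(-24) = 5 - 8 = -3)
U(C, r) = -151/r - C/90 (U(C, r) = -151/r + C*(-1/90) = -151/r - C/90)
U(n, M)/(-6615) = (-151/(-3) - 1/90*1/38)/(-6615) = (-151*(-⅓) - 1/3420)*(-1/6615) = (151/3 - 1/3420)*(-1/6615) = (172139/3420)*(-1/6615) = -172139/22623300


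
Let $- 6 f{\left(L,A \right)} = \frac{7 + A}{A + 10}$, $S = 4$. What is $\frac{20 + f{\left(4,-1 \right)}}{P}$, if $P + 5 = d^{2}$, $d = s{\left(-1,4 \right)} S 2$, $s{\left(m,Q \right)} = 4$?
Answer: $\frac{179}{9171} \approx 0.019518$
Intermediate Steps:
$f{\left(L,A \right)} = - \frac{7 + A}{6 \left(10 + A\right)}$ ($f{\left(L,A \right)} = - \frac{\left(7 + A\right) \frac{1}{A + 10}}{6} = - \frac{\left(7 + A\right) \frac{1}{10 + A}}{6} = - \frac{\frac{1}{10 + A} \left(7 + A\right)}{6} = - \frac{7 + A}{6 \left(10 + A\right)}$)
$d = 32$ ($d = 4 \cdot 4 \cdot 2 = 16 \cdot 2 = 32$)
$P = 1019$ ($P = -5 + 32^{2} = -5 + 1024 = 1019$)
$\frac{20 + f{\left(4,-1 \right)}}{P} = \frac{20 + \frac{-7 - -1}{6 \left(10 - 1\right)}}{1019} = \left(20 + \frac{-7 + 1}{6 \cdot 9}\right) \frac{1}{1019} = \left(20 + \frac{1}{6} \cdot \frac{1}{9} \left(-6\right)\right) \frac{1}{1019} = \left(20 - \frac{1}{9}\right) \frac{1}{1019} = \frac{179}{9} \cdot \frac{1}{1019} = \frac{179}{9171}$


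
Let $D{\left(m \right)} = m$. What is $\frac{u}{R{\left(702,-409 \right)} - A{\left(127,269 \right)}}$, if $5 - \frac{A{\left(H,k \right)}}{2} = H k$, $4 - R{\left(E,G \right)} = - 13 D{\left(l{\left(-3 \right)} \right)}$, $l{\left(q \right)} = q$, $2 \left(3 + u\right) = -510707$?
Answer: $- \frac{510713}{136562} \approx -3.7398$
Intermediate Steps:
$u = - \frac{510713}{2}$ ($u = -3 + \frac{1}{2} \left(-510707\right) = -3 - \frac{510707}{2} = - \frac{510713}{2} \approx -2.5536 \cdot 10^{5}$)
$R{\left(E,G \right)} = -35$ ($R{\left(E,G \right)} = 4 - \left(-13\right) \left(-3\right) = 4 - 39 = -35$)
$A{\left(H,k \right)} = 10 - 2 H k$
$\frac{u}{R{\left(702,-409 \right)} - A{\left(127,269 \right)}} = - \frac{510713}{2 \left(-35 - \left(10 - 254 \cdot 269\right)\right)} = - \frac{510713}{2 \left(-35 - \left(10 - 68326\right)\right)} = - \frac{510713}{2 \left(-35 - -68316\right)} = - \frac{510713}{2 \left(-35 + 68316\right)} = - \frac{510713}{2 \cdot 68281} = \left(- \frac{510713}{2}\right) \frac{1}{68281} = - \frac{510713}{136562}$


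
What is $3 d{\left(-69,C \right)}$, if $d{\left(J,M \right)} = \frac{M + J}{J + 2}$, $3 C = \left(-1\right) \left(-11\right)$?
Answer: $\frac{196}{67} \approx 2.9254$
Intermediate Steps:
$C = \frac{11}{3}$ ($C = \frac{\left(-1\right) \left(-11\right)}{3} = \frac{1}{3} \cdot 11 = \frac{11}{3} \approx 3.6667$)
$d{\left(J,M \right)} = \frac{J + M}{2 + J}$
$3 d{\left(-69,C \right)} = 3 \frac{-69 + \frac{11}{3}}{2 - 69} = 3 \frac{1}{-67} \left(- \frac{196}{3}\right) = 3 \left(\left(- \frac{1}{67}\right) \left(- \frac{196}{3}\right)\right) = 3 \cdot \frac{196}{201} = \frac{196}{67}$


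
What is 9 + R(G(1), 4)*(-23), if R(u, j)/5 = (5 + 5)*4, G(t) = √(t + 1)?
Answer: -4591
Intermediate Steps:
G(t) = √(1 + t)
R(u, j) = 200 (R(u, j) = 5*((5 + 5)*4) = 5*(10*4) = 5*40 = 200)
9 + R(G(1), 4)*(-23) = 9 + 200*(-23) = 9 - 4600 = -4591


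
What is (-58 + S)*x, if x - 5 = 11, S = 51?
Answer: -112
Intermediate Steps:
x = 16 (x = 5 + 11 = 16)
(-58 + S)*x = (-58 + 51)*16 = -7*16 = -112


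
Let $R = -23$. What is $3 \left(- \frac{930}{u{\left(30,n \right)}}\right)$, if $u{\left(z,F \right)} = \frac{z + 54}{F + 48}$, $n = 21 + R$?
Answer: $- \frac{10695}{7} \approx -1527.9$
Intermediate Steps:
$n = -2$ ($n = 21 - 23 = -2$)
$u{\left(z,F \right)} = \frac{54 + z}{48 + F}$
$3 \left(- \frac{930}{u{\left(30,n \right)}}\right) = 3 \left(- \frac{930}{\frac{1}{48 - 2} \left(54 + 30\right)}\right) = 3 \left(- \frac{930}{\frac{1}{46} \cdot 84}\right) = 3 \left(- \frac{930}{\frac{42}{23}}\right) = 3 \left(\left(-930\right) \frac{23}{42}\right) = 3 \left(- \frac{3565}{7}\right) = - \frac{10695}{7}$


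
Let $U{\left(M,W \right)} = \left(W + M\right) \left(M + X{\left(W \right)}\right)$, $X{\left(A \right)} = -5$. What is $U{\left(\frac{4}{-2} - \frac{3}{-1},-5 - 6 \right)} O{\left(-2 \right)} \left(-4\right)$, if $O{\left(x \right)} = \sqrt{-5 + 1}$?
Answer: $- 320 i \approx - 320.0 i$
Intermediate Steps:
$O{\left(x \right)} = 2 i$ ($O{\left(x \right)} = \sqrt{-4} = 2 i$)
$U{\left(M,W \right)} = \left(-5 + M\right) \left(M + W\right)$ ($U{\left(M,W \right)} = \left(W + M\right) \left(M - 5\right) = \left(M + W\right) \left(-5 + M\right) = \left(-5 + M\right) \left(M + W\right)$)
$U{\left(\frac{4}{-2} - \frac{3}{-1},-5 - 6 \right)} O{\left(-2 \right)} \left(-4\right) = \left(\left(\frac{4}{-2} - \frac{3}{-1}\right)^{2} - 5 \left(\frac{4}{-2} - \frac{3}{-1}\right) - 5 \left(-5 - 6\right) + \left(\frac{4}{-2} - \frac{3}{-1}\right) \left(-5 - 6\right)\right) 2 i \left(-4\right) = \left(\left(4 \left(- \frac{1}{2}\right) - -3\right)^{2} - 5 \left(4 \left(- \frac{1}{2}\right) - -3\right) - 5 \left(-5 - 6\right) + \left(4 \left(- \frac{1}{2}\right) - -3\right) \left(-5 - 6\right)\right) 2 i \left(-4\right) = \left(\left(-2 + 3\right)^{2} - 5 \left(-2 + 3\right) - -55 + \left(-2 + 3\right) \left(-11\right)\right) 2 i \left(-4\right) = \left(1^{2} - 5 + 55 + 1 \left(-11\right)\right) 2 i \left(-4\right) = \left(1 - 5 + 55 - 11\right) 2 i \left(-4\right) = 40 \cdot 2 i \left(-4\right) = 80 i \left(-4\right) = - 320 i$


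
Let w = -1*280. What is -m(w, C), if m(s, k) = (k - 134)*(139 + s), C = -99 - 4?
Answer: -33417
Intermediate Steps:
w = -280
C = -103
m(s, k) = (-134 + k)*(139 + s)
-m(w, C) = -(-18626 - 134*(-280) + 139*(-103) - 103*(-280)) = -(-18626 + 37520 - 14317 + 28840) = -1*33417 = -33417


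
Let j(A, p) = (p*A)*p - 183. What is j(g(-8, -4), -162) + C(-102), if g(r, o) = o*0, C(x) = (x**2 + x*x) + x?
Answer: 20523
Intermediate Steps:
C(x) = x + 2*x**2 (C(x) = (x**2 + x**2) + x = 2*x**2 + x = x + 2*x**2)
g(r, o) = 0
j(A, p) = -183 + A*p**2 (j(A, p) = (A*p)*p - 183 = A*p**2 - 183 = -183 + A*p**2)
j(g(-8, -4), -162) + C(-102) = (-183 + 0*(-162)**2) - 102*(1 + 2*(-102)) = (-183 + 0*26244) - 102*(1 - 204) = (-183 + 0) - 102*(-203) = -183 + 20706 = 20523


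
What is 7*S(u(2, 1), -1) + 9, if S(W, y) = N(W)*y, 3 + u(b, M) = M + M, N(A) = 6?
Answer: -33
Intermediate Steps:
u(b, M) = -3 + 2*M (u(b, M) = -3 + (M + M) = -3 + 2*M)
S(W, y) = 6*y
7*S(u(2, 1), -1) + 9 = 7*(6*(-1)) + 9 = 7*(-6) + 9 = -42 + 9 = -33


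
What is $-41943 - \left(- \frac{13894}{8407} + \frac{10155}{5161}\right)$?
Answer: $- \frac{1819858654112}{43388527} \approx -41943.0$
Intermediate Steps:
$-41943 - \left(- \frac{13894}{8407} + \frac{10155}{5161}\right) = -41943 - \frac{13666151}{43388527} = - \frac{1819858654112}{43388527}$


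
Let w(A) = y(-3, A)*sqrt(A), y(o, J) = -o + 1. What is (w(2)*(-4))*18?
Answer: -288*sqrt(2) ≈ -407.29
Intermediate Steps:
y(o, J) = 1 - o
w(A) = 4*sqrt(A) (w(A) = (1 - 1*(-3))*sqrt(A) = (1 + 3)*sqrt(A) = 4*sqrt(A))
(w(2)*(-4))*18 = ((4*sqrt(2))*(-4))*18 = -16*sqrt(2)*18 = -288*sqrt(2)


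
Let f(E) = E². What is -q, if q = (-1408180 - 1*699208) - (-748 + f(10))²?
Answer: 2527292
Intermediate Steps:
q = -2527292 (q = (-1408180 - 1*699208) - (-748 + 10²)² = (-1408180 - 699208) - (-748 + 100)² = -2107388 - 1*(-648)² = -2107388 - 1*419904 = -2107388 - 419904 = -2527292)
-q = -1*(-2527292) = 2527292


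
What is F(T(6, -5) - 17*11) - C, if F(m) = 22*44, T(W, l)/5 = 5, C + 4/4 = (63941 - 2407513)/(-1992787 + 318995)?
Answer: 404890219/418448 ≈ 967.60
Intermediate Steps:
C = 167445/418448 (C = -1 + (63941 - 2407513)/(-1992787 + 318995) = -1 - 2343572/(-1673792) = -1 - 2343572*(-1/1673792) = -1 + 585893/418448 = 167445/418448 ≈ 0.40016)
T(W, l) = 25 (T(W, l) = 5*5 = 25)
F(m) = 968
F(T(6, -5) - 17*11) - C = 968 - 1*167445/418448 = 968 - 167445/418448 = 404890219/418448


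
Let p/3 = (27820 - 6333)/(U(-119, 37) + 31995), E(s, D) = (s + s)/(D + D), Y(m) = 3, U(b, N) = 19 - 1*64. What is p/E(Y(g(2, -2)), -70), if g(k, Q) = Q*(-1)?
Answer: -150409/3195 ≈ -47.076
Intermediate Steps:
U(b, N) = -45 (U(b, N) = 19 - 64 = -45)
g(k, Q) = -Q
E(s, D) = s/D (E(s, D) = (2*s)/((2*D)) = (2*s)*(1/(2*D)) = s/D)
p = 21487/10650 (p = 3*((27820 - 6333)/(-45 + 31995)) = 3*(21487/31950) = 21487/10650 ≈ 2.0176)
p/E(Y(g(2, -2)), -70) = 21487/(10650*((3/(-70)))) = 21487/(10650*((3*(-1/70)))) = 21487/(10650*(-3/70)) = (21487/10650)*(-70/3) = -150409/3195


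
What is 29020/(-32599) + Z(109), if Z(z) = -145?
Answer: -4755875/32599 ≈ -145.89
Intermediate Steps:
29020/(-32599) + Z(109) = 29020/(-32599) - 145 = 29020*(-1/32599) - 145 = -29020/32599 - 145 = -4755875/32599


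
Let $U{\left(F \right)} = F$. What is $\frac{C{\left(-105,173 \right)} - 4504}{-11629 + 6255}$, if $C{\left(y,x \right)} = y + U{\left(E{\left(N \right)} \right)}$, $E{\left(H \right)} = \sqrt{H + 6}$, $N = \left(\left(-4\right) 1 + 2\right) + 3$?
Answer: $\frac{4609}{5374} - \frac{\sqrt{7}}{5374} \approx 0.85716$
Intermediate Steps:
$N = 1$ ($N = \left(-4 + 2\right) + 3 = -2 + 3 = 1$)
$E{\left(H \right)} = \sqrt{6 + H}$
$C{\left(y,x \right)} = y + \sqrt{7}$ ($C{\left(y,x \right)} = y + \sqrt{6 + 1} = y + \sqrt{7}$)
$\frac{C{\left(-105,173 \right)} - 4504}{-11629 + 6255} = \frac{\left(-105 + \sqrt{7}\right) - 4504}{-11629 + 6255} = \frac{-4609 + \sqrt{7}}{-5374} = \left(-4609 + \sqrt{7}\right) \left(- \frac{1}{5374}\right) = \frac{4609}{5374} - \frac{\sqrt{7}}{5374}$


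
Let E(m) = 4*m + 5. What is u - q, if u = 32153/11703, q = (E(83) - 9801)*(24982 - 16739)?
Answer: 912971565809/11703 ≈ 7.8012e+7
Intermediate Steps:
E(m) = 5 + 4*m
q = -78011752 (q = ((5 + 4*83) - 9801)*(24982 - 16739) = ((5 + 332) - 9801)*8243 = (337 - 9801)*8243 = -9464*8243 = -78011752)
u = 32153/11703 (u = 32153*(1/11703) = 32153/11703 ≈ 2.7474)
u - q = 32153/11703 - 1*(-78011752) = 32153/11703 + 78011752 = 912971565809/11703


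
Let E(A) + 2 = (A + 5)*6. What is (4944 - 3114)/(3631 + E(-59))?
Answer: 366/661 ≈ 0.55371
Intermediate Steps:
E(A) = 28 + 6*A (E(A) = -2 + (A + 5)*6 = -2 + (5 + A)*6 = -2 + (30 + 6*A) = 28 + 6*A)
(4944 - 3114)/(3631 + E(-59)) = (4944 - 3114)/(3631 + (28 + 6*(-59))) = 1830/(3631 + (28 - 354)) = 1830/(3631 - 326) = 1830/3305 = 1830*(1/3305) = 366/661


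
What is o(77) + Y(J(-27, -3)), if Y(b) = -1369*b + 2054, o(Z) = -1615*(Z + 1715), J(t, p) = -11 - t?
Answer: -2913930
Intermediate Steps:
o(Z) = -2769725 - 1615*Z (o(Z) = -1615*(1715 + Z) = -2769725 - 1615*Z)
Y(b) = 2054 - 1369*b
o(77) + Y(J(-27, -3)) = (-2769725 - 1615*77) + (2054 - 1369*(-11 - 1*(-27))) = (-2769725 - 124355) + (2054 - 1369*(-11 + 27)) = -2894080 + (2054 - 1369*16) = -2894080 + (2054 - 21904) = -2894080 - 19850 = -2913930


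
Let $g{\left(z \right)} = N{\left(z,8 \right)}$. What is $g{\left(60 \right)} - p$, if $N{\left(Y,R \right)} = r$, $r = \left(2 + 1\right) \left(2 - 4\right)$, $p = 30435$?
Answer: $-30441$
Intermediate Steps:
$r = -6$ ($r = 3 \left(-2\right) = -6$)
$N{\left(Y,R \right)} = -6$
$g{\left(z \right)} = -6$
$g{\left(60 \right)} - p = -6 - 30435 = -30441$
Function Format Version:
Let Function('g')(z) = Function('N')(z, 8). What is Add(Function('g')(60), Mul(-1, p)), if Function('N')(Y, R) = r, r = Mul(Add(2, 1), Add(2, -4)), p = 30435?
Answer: -30441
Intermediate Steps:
r = -6 (r = Mul(3, -2) = -6)
Function('N')(Y, R) = -6
Function('g')(z) = -6
Add(Function('g')(60), Mul(-1, p)) = Add(-6, Mul(-1, 30435)) = Add(-6, -30435) = -30441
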